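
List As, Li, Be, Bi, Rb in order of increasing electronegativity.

Rb < Li < Be < Bi < As

Li is in period 2, group 1; Be is in period 2, group 2; As is in period 4, group 15; Rb is in period 5, group 1; Bi is in period 6, group 15.
Smaller atoms with higher effective nuclear charge are more electronegative.
Neither a single period nor a single group — weigh both effects.
Li > Rb: they share group 1; the group trend gives Li the larger value.
Be > Li: both are in period 2; the period trend gives Be the larger value.
Bi > Be: the two effects oppose for this pair; the across-period effect wins (2.02 vs 1.57).
As > Bi: As sits above Bi in group 15, so the down-group effect alone puts As higher.
Tabulated electronegativity (Pauling): Li 0.98, Be 1.57, As 2.18, Rb 0.82, Bi 2.02.
So from lowest to highest: Rb < Li < Be < Bi < As.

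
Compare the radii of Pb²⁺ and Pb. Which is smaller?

Pb²⁺

Forming Pb²⁺ removes 2 electrons from Pb. Fewer electrons for the same nuclear charge means less shielding and a higher Z_eff on the remaining electrons.
A cation is smaller than its parent atom: Pb²⁺ < Pb.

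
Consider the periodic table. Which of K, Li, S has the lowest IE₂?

S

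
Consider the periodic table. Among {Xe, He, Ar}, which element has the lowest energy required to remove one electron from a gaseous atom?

Xe

He is in period 1, group 18; Ar is in period 3, group 18; Xe is in period 5, group 18.
Removing the outermost electron gets harder across a period and easier down a group.
All are in group 18, so first ionization energy increases up the group.
The lowest energy required to remove one electron from a gaseous atom among these belongs to Xe.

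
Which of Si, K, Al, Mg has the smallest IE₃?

Al

Consider each +2 ion: Si²⁺ still has 2 valence electrons; K²⁺ is already 1 electron into the core; Al²⁺ still has 1 valence electron; Mg²⁺ is the bare [Ne] core.
Core electrons are held far more tightly than valence electrons, so K and Mg top the IE_3 order.
Valence configurations: Si²⁺ [Ne]3s², Al²⁺ [Ne]3s¹.
Tabulated IE_3 (kJ/mol): Si 3232, K 4420, Al 2745, Mg 7733.
Overall IE_3 order: Al < Si < K < Mg.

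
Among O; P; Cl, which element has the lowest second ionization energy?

P

After 1 electron has been removed, what remains? O⁺ still has 5 valence electrons; P⁺ still has 4 valence electrons; Cl⁺ still has 6 valence electrons.
All are still removing valence electrons, so compare the +1 ions as you would atoms: IE_2 generally rises across a period (higher Z_eff) and falls down a group (larger shell), subject to the usual subshell exceptions.
Valence configurations: O⁺ [He]2s²2p³, P⁺ [Ne]3s²3p², Cl⁺ [Ne]3s²3p⁴.
Approximate IE_2 values (kJ/mol): O 3388, P 1907, Cl 2298.
So the second ionization energies run P < Cl < O.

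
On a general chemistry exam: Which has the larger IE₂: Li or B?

IE_2 is the cost of taking one more electron from the +1 cation: Li⁺ is the bare [He] core; B⁺ still has 2 valence electrons.
Breaking into a closed-shell core is much more expensive than removing a leftover valence electron — Li has the largest IE_2 here.
Approximate IE_2 values (kJ/mol): Li 7298, B 2427.
Putting it together, IE_2: B < Li.

Li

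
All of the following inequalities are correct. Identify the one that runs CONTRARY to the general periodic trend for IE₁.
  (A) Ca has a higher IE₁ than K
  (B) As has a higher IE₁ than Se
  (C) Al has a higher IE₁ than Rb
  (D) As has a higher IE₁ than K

(B)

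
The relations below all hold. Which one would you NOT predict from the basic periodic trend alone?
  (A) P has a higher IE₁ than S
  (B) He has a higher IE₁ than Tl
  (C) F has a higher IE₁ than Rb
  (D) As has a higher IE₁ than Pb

The general trend: IE₁ increases across a period and decreases down a group.
(A) P (period 3, group 15) vs S (period 3, group 16): the stated order contradicts the simple trend.
(B) He (period 1, group 18) vs Tl (period 6, group 13): the stated order agrees with the simple trend.
(C) F (period 2, group 17) vs Rb (period 5, group 1): the stated order agrees with the simple trend.
(D) As (period 4, group 15) vs Pb (period 6, group 14): the stated order agrees with the simple trend.
The exception is (A): S (3p⁴) ionizes more easily than half-filled P (3p³) because the paired 3p electron in S is pushed out by e⁻–e⁻ repulsion.

(A)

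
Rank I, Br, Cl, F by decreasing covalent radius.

I, Br, Cl, F

F is in period 2, group 17; Cl is in period 3, group 17; Br is in period 4, group 17; I is in period 5, group 17.
Atomic radius shrinks across a period as nuclear charge pulls the same shell inward, and grows down a group as new shells are added.
All are in group 17, so atomic radius increases down the group.
So from largest to smallest: I > Br > Cl > F.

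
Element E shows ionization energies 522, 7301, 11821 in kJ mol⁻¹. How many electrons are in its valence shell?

Look for the largest jump between consecutive ionization energies: IE2/IE1 ≈ 14.0, far larger than any earlier ratio.
That jump marks the point where a core electron is being removed. So the atom has 1 valence electron.

1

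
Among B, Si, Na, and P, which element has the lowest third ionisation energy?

P

After 2 electrons have been removed, what remains? B²⁺ still has 1 valence electron; Si²⁺ still has 2 valence electrons; Na²⁺ is already 1 electron into the core; P²⁺ still has 3 valence electrons.
Breaking into a closed-shell core is much more expensive than removing a leftover valence electron — Na has the largest IE_3 here.
Valence configurations: B²⁺ [He]2s¹, Si²⁺ [Ne]3s², P²⁺ [Ne]3s²3p¹.
P²⁺ loses a lone 3p electron whereas Si²⁺ must break into a filled 3s² pair, so IE_3(Si) > IE_3(P) even though P has the higher nuclear charge.
Tabulated IE_3 (kJ/mol): B 3660, Si 3232, Na 6910, P 2914.
So the third ionization energies run P < Si < B < Na.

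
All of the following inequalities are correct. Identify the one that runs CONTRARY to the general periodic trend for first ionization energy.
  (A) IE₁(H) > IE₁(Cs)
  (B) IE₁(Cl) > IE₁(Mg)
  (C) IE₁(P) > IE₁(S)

(C)

The general trend: first ionization energy increases across a period and decreases down a group.
(A) H (period 1, group 1) vs Cs (period 6, group 1): the stated order agrees with the simple trend.
(B) Cl (period 3, group 17) vs Mg (period 3, group 2): the stated order agrees with the simple trend.
(C) P (period 3, group 15) vs S (period 3, group 16): the stated order contradicts the simple trend.
The exception is (C): S (3p⁴) ionizes more easily than half-filled P (3p³) because the paired 3p electron in S is pushed out by e⁻–e⁻ repulsion.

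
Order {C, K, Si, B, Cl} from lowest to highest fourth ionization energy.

The fourth ionization energy removes an electron from the +3 ion. For each element: C³⁺ still has 1 valence electron; K³⁺ is already 2 electrons into the core; Si³⁺ still has 1 valence electron; B³⁺ is the bare [He] core; Cl³⁺ still has 4 valence electrons.
Usually core removal costs more than valence removal, but here the competition is close: a tightly held n=2 valence electron can cost more to remove than an n=3 core electron, so the actual values have to decide it.
Valence configurations: C³⁺ [He]2s¹, Si³⁺ [Ne]3s¹, Cl³⁺ [Ne]3s²3p².
The numbers (kJ/mol): C 6223, K 5877, Si 4356, B 25026, Cl 5159.
Overall IE_4 order: Si < Cl < K < C < B.

Si < Cl < K < C < B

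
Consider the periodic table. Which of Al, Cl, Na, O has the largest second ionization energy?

Na

After 1 electron has been removed, what remains? Al⁺ still has 2 valence electrons; Cl⁺ still has 6 valence electrons; Na⁺ is the bare [Ne] core; O⁺ still has 5 valence electrons.
Pulling an electron out of a noble-gas core costs far more than removing a remaining valence electron, so Na sits at the high end of IE_2.
Valence configurations: Al⁺ [Ne]3s², Cl⁺ [Ne]3s²3p⁴, O⁺ [He]2s²2p³.
The numbers (kJ/mol): Al 1817, Cl 2298, Na 4562, O 3388.
So the second ionization energies run Al < Cl < O < Na.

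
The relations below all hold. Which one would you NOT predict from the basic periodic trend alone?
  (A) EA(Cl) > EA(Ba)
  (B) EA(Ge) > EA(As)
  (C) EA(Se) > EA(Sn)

(B)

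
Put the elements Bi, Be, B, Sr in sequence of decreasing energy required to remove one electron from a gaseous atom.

Be, B, Bi, Sr

Be is in period 2, group 2; B is in period 2, group 13; Sr is in period 5, group 2; Bi is in period 6, group 15.
IE₁ increases left→right with effective nuclear charge and decreases top→bottom as the valence shell moves farther out.
Here both period and group differ, so the two effects have to be weighed against each other.
Bi > Sr: period and group pull opposite ways; the across-period shift dominates (703 vs 550 kJ/mol).
B > Bi: the two effects oppose for this pair; the down-group effect wins (801 vs 703 kJ/mol).
Be > B: this pair runs against the simple trend — see the exception note.
Note the exception: Be has a higher first ionization energy than B, contrary to the simple trend — removing B's lone 2p electron is easier than breaking Be's filled 2s².
For reference (kJ/mol): Be 900, B 801, Sr 550, Bi 703.
So from highest to lowest: Be > B > Bi > Sr.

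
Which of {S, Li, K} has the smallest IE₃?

Consider each +2 ion: S²⁺ still has 4 valence electrons; Li²⁺ is already 1 electron into the core; K²⁺ is already 1 electron into the core.
Pulling an electron out of a noble-gas core costs far more than removing a remaining valence electron, so K and Li sit at the high end of IE_3.
The numbers (kJ/mol): S 3357, Li 11815, K 4420.
Hence IE_3: S < K < Li.

S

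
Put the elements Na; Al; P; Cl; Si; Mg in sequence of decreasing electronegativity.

Electronegativity increases across a period and decreases down a group, tracking effective nuclear charge and atomic size.
All lie in period 3, so electronegativity increases left to right.
So from highest to lowest: Cl > P > Si > Al > Mg > Na.

Cl > P > Si > Al > Mg > Na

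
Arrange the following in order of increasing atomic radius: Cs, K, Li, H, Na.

Moving right in a period, electrons are added to the same shell under a stronger nuclear pull, so atoms get smaller; moving down, a new shell is opened and atoms get larger.
All are in group 1, so atomic radius increases down the group.
So from smallest to largest: H < Li < Na < K < Cs.

H < Li < Na < K < Cs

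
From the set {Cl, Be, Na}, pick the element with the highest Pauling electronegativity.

Be is in period 2, group 2; Na is in period 3, group 1; Cl is in period 3, group 17.
EN rises left→right (higher Z_eff, smaller atoms) and falls top→bottom (larger, more shielded atoms).
These span different periods and groups, so the two trends combine.
Be > Na: relative to Na, both the across-period and down-group shifts push Be's electronegativity up.
Cl > Be: the two effects oppose for this pair; the across-period effect wins (3.16 vs 1.57).
Tabulated electronegativity (Pauling): Be 1.57, Na 0.93, Cl 3.16.
The highest Pauling electronegativity among these belongs to Cl.

Cl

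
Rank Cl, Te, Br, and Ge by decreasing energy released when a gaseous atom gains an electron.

Cl > Br > Te > Ge

Atoms with high Z_eff and room in the valence shell (especially the halogens) have the most exothermic electron affinities.
Neither a single period nor a single group — weigh both effects.
Te > Ge: period and group pull opposite ways; the across-period shift dominates (190 vs 119 kJ/mol).
Br > Te: relative to Te, both the across-period and down-group shifts push Br's electron affinity up.
Cl > Br: they share group 17; the group trend gives Cl the larger value.
For reference (kJ/mol): Cl 349, Ge 119, Br 325, Te 190.
So from highest to lowest: Cl > Br > Te > Ge.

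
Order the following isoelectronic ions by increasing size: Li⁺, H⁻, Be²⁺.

Be²⁺, Li⁺, H⁻

All of these have 2 electrons, so size is governed by nuclear charge alone: the more protons, the stronger the pull on the same electron cloud, and the smaller the ion.
Nuclear charges: Be²⁺ (Z=4), Li⁺ (Z=3), H⁻ (Z=1).
Smallest to largest: Be²⁺ < Li⁺ < H⁻.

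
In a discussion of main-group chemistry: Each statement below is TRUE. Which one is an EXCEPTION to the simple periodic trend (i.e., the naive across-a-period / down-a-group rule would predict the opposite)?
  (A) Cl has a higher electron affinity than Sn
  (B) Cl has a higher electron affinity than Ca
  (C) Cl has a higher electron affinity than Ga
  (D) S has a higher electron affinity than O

(D)

The general trend: electron affinity increases across a period and decreases down a group.
(A) Cl (period 3, group 17) vs Sn (period 5, group 14): the stated order agrees with the simple trend.
(B) Cl (period 3, group 17) vs Ca (period 4, group 2): the stated order agrees with the simple trend.
(C) Cl (period 3, group 17) vs Ga (period 4, group 13): the stated order agrees with the simple trend.
(D) S (period 3, group 16) vs O (period 2, group 16): the stated order contradicts the simple trend.
The exception is (D): the compact 2p subshell of O repels the added electron more than S's larger 3p does.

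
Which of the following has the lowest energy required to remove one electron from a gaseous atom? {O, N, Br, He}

He is in period 1, group 18; N is in period 2, group 15; O is in period 2, group 16; Br is in period 4, group 17.
First ionization energy rises across a period (greater Z_eff holds electrons more tightly) and falls down a group (valence electrons are farther from the nucleus).
Here both period and group differ, so the two effects have to be weighed against each other.
O > Br: period and group pull opposite ways; the down-group shift dominates (1314 vs 1140 kJ/mol).
N > O: this pair runs against the simple trend — see the exception note.
He > N: both effects reinforce here, so He is clearly the higher of the two.
Note the exception: N has a higher first ionization energy than O, contrary to the simple trend — pairing an electron in O's 2p⁴ costs repulsion energy, so O ionizes more easily than half-filled N (2p³).
For reference (kJ/mol): He 2372, N 1402, O 1314, Br 1140.
The lowest energy required to remove one electron from a gaseous atom among these belongs to Br.

Br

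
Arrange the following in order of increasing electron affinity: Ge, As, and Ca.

Ca is in period 4, group 2; Ge is in period 4, group 14; As is in period 4, group 15.
Electron affinity generally becomes more exothermic across a period toward the halogens and less exothermic down a group.
All lie in period 4; the across-period trend (electron affinity increases left to right) applies, with the exception below.
Note the exception: Ge has a higher electron affinity than As, contrary to the simple trend — adding an electron to As's half-filled 4p³ is unfavourable, so Ge (4p²) has the more exothermic EA.
Tabulated electron affinity (kJ/mol): Ca 2, Ge 119, As 78.
So from lowest to highest: Ca < As < Ge.

Ca < As < Ge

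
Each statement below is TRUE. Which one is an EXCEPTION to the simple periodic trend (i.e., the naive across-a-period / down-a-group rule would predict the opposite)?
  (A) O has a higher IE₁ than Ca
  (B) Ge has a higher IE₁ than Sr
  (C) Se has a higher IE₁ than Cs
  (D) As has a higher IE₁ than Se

The general trend: IE₁ increases across a period and decreases down a group.
(A) O (period 2, group 16) vs Ca (period 4, group 2): the stated order agrees with the simple trend.
(B) Ge (period 4, group 14) vs Sr (period 5, group 2): the stated order agrees with the simple trend.
(C) Se (period 4, group 16) vs Cs (period 6, group 1): the stated order agrees with the simple trend.
(D) As (period 4, group 15) vs Se (period 4, group 16): the stated order contradicts the simple trend.
The exception is (D): Se (4p⁴) ionizes more easily than half-filled As (4p³).

(D)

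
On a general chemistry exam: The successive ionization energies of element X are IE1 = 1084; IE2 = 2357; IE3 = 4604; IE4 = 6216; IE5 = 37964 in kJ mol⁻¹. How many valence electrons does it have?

4

Look for the largest jump between consecutive ionization energies: IE5/IE4 ≈ 6.1, far larger than any earlier ratio.
That jump marks the point where a core electron is being removed. So the atom has 4 valence electrons.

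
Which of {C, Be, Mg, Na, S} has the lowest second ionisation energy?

After 1 electron has been removed, what remains? C⁺ still has 3 valence electrons; Be⁺ still has 1 valence electron; Mg⁺ still has 1 valence electron; Na⁺ is the bare [Ne] core; S⁺ still has 5 valence electrons.
Breaking into a closed-shell core is much more expensive than removing a leftover valence electron — Na has the largest IE_2 here.
Valence configurations: C⁺ [He]2s²2p¹, Be⁺ [He]2s¹, Mg⁺ [Ne]3s¹, S⁺ [Ne]3s²3p³.
The numbers (kJ/mol): C 2353, Be 1757, Mg 1451, Na 4562, S 2252.
So the second ionization energies run Mg < Be < S < C < Na.

Mg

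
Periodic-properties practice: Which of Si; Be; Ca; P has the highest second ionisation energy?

After 1 electron has been removed, what remains? Si⁺ still has 3 valence electrons; Be⁺ still has 1 valence electron; Ca⁺ still has 1 valence electron; P⁺ still has 4 valence electrons.
All are still removing valence electrons, so compare the +1 ions as you would atoms: IE_2 generally rises across a period (higher Z_eff) and falls down a group (larger shell), subject to the usual subshell exceptions.
Valence configurations: Si⁺ [Ne]3s²3p¹, Be⁺ [He]2s¹, Ca⁺ [Ar]4s¹, P⁺ [Ne]3s²3p².
Approximate IE_2 values (kJ/mol): Si 1577, Be 1757, Ca 1145, P 1907.
Putting it together, IE_2: Ca < Si < Be < P.

P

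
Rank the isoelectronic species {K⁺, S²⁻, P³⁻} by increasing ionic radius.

K⁺ < S²⁻ < P³⁻

All of these have 18 electrons, so size is governed by nuclear charge alone: the more protons, the stronger the pull on the same electron cloud, and the smaller the ion.
Nuclear charges: K⁺ (Z=19), S²⁻ (Z=16), P³⁻ (Z=15).
Smallest to largest: K⁺ < S²⁻ < P³⁻.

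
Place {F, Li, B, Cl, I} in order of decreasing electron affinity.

Cl > F > I > Li > B

Adding an electron releases more energy for atoms nearer the top right (short of the noble gases).
Here both period and group differ, so the two effects have to be weighed against each other.
Li > B: this pair runs against the simple trend — see the exception note.
I > Li: period and group pull opposite ways; the across-period shift dominates (295 vs 60 kJ/mol).
F > I: they share group 17; the group trend gives F the larger value.
Cl > F: this pair runs against the simple trend — see the exception note.
Note the exception: Li has a higher electron affinity than B, contrary to the simple trend — B's ns²np¹ configuration gives only a small electron affinity — the sparsely filled np subshell binds an added electron weakly.
Note the exception: Cl has a higher electron affinity than F, contrary to the simple trend — F's small 2p subshell makes the incoming electron feel strong e⁻–e⁻ repulsion, so Cl actually releases more energy on gaining an electron.
Tabulated electron affinity (kJ/mol): Li 60, B 27, F 328, Cl 349, I 295.
So from highest to lowest: Cl > F > I > Li > B.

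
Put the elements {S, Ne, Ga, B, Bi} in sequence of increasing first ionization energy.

B is in period 2, group 13; Ne is in period 2, group 18; S is in period 3, group 16; Ga is in period 4, group 13; Bi is in period 6, group 15.
IE₁ increases left→right with effective nuclear charge and decreases top→bottom as the valence shell moves farther out.
Neither a single period nor a single group — weigh both effects.
Bi > Ga: period and group pull opposite ways; the across-period shift dominates (703 vs 579 kJ/mol).
B > Bi: the two effects oppose for this pair; the down-group effect wins (801 vs 703 kJ/mol).
S > B: the two effects oppose for this pair; the across-period effect wins (1000 vs 801 kJ/mol).
Ne > S: both effects reinforce here, so Ne is clearly the higher of the two.
Approximate values (kJ/mol): B 801, Ne 2081, S 1000, Ga 579, Bi 703.
So from lowest to highest: Ga < Bi < B < S < Ne.

Ga < Bi < B < S < Ne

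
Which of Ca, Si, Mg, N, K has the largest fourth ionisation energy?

IE_4 is the cost of taking one more electron from the +3 cation: Ca³⁺ is already 1 electron into the core; Si³⁺ still has 1 valence electron; Mg³⁺ is already 1 electron into the core; N³⁺ still has 2 valence electrons; K³⁺ is already 2 electrons into the core.
Usually core removal costs more than valence removal, but here the competition is close: a tightly held n=2 valence electron can cost more to remove than an n=3 core electron, so the actual values have to decide it.
Valence configurations: Si³⁺ [Ne]3s¹, N³⁺ [He]2s².
Approximate IE_4 values (kJ/mol): Ca 6491, Si 4356, Mg 10543, N 7475, K 5877.
Putting it together, IE_4: Si < K < Ca < N < Mg.

Mg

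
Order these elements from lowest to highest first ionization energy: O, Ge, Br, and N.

Ge, Br, O, N

Across a period the outer electron is held more tightly (higher IE₁); down a group it sits in a higher shell, more shielded, and comes off more easily.
Neither a single period nor a single group — weigh both effects.
Br > Ge: both are in period 4; the period trend gives Br the larger value.
O > Br: the two effects oppose for this pair; the down-group effect wins (1314 vs 1140 kJ/mol).
N > O: this pair runs against the simple trend — see the exception note.
Note the exception: N has a higher first ionization energy than O, contrary to the simple trend — pairing an electron in O's 2p⁴ costs repulsion energy, so O ionizes more easily than half-filled N (2p³).
For reference (kJ/mol): N 1402, O 1314, Ge 762, Br 1140.
So from lowest to highest: Ge < Br < O < N.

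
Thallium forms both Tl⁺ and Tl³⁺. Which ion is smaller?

Both ions have Z = 81 protons, but Tl³⁺ has lost more electrons, so its remaining electrons feel a larger effective nuclear charge per electron and are pulled in more tightly.
Higher positive charge → smaller ion, so Tl⁺ > Tl³⁺.

Tl³⁺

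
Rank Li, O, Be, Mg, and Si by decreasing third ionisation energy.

Be, Li, Mg, O, Si

After 2 electrons have been removed, what remains? Li²⁺ is already 1 electron into the core; O²⁺ still has 4 valence electrons; Be²⁺ is the bare [He] core; Mg²⁺ is the bare [Ne] core; Si²⁺ still has 2 valence electrons.
Pulling an electron out of a noble-gas core costs far more than removing a remaining valence electron, so Mg, Li and Be sit at the high end of IE_3.
Valence configurations: O²⁺ [He]2s²2p², Si²⁺ [Ne]3s².
Approximate IE_3 values (kJ/mol): Li 11815, O 5300, Be 14849, Mg 7733, Si 3232.
So the third ionization energies run Si < O < Mg < Li < Be.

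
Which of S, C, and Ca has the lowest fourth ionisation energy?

The fourth ionization energy removes an electron from the +3 ion. For each element: S³⁺ still has 3 valence electrons; C³⁺ still has 1 valence electron; Ca³⁺ is already 1 electron into the core.
Core electrons are held far more tightly than valence electrons, so Ca tops the IE_4 order.
Valence configurations: S³⁺ [Ne]3s²3p¹, C³⁺ [He]2s¹.
Approximate IE_4 values (kJ/mol): S 4556, C 6223, Ca 6491.
Putting it together, IE_4: S < C < Ca.

S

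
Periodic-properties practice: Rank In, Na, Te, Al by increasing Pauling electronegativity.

Na, Al, In, Te

Na is in period 3, group 1; Al is in period 3, group 13; In is in period 5, group 13; Te is in period 5, group 16.
Electronegativity increases across a period and decreases down a group, tracking effective nuclear charge and atomic size.
Neither a single period nor a single group — weigh both effects.
Al > Na: Al lies to the right of Na in period 3, so the across-period effect alone puts Al higher.
In > Al: this pair runs against the simple trend — see the exception note.
Te > In: Te lies to the right of In in period 5, so the across-period effect alone puts Te higher.
Note the exception: In has a higher electronegativity than Al, contrary to the simple trend — poor shielding by filled d (and f) subshells raises the heavier element's effective nuclear charge more than the simple down-group trend predicts.
For reference (Pauling): Na 0.93, Al 1.61, In 1.78, Te 2.10.
So from lowest to highest: Na < Al < In < Te.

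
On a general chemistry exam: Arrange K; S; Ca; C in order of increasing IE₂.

Ca < S < C < K

After 1 electron has been removed, what remains? K⁺ is the bare [Ar] core; S⁺ still has 5 valence electrons; Ca⁺ still has 1 valence electron; C⁺ still has 3 valence electrons.
Breaking into a closed-shell core is much more expensive than removing a leftover valence electron — K has the largest IE_2 here.
Valence configurations: S⁺ [Ne]3s²3p³, Ca⁺ [Ar]4s¹, C⁺ [He]2s²2p¹.
Tabulated IE_2 (kJ/mol): K 3052, S 2252, Ca 1145, C 2353.
Putting it together, IE_2: Ca < S < C < K.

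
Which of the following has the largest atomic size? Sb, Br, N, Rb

Rb

N is in period 2, group 15; Br is in period 4, group 17; Rb is in period 5, group 1; Sb is in period 5, group 15.
Atomic radius shrinks across a period as nuclear charge pulls the same shell inward, and grows down a group as new shells are added.
These span different periods and groups, so the two trends combine.
Br > N: the two effects oppose for this pair; the down-group effect wins (114 vs 71 pm).
Sb > Br: relative to Br, both the across-period and down-group shifts push Sb's atomic radius up.
Rb > Sb: Rb lies to the left of Sb in period 5, so the across-period effect alone puts Rb larger.
Approximate values (pm): N 71, Br 114, Rb 210, Sb 140.
The largest atomic size among these belongs to Rb.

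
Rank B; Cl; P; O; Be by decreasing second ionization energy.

IE_2 is the cost of taking one more electron from the +1 cation: B⁺ still has 2 valence electrons; Cl⁺ still has 6 valence electrons; P⁺ still has 4 valence electrons; O⁺ still has 5 valence electrons; Be⁺ still has 1 valence electron.
All are still removing valence electrons, so compare the +1 ions as you would atoms: IE_2 generally rises across a period (higher Z_eff) and falls down a group (larger shell), subject to the usual subshell exceptions.
Valence configurations: B⁺ [He]2s², Cl⁺ [Ne]3s²3p⁴, P⁺ [Ne]3s²3p², O⁺ [He]2s²2p³, Be⁺ [He]2s¹.
Approximate IE_2 values (kJ/mol): B 2427, Cl 2298, P 1907, O 3388, Be 1757.
So the second ionization energies run Be < P < Cl < B < O.

O > B > Cl > P > Be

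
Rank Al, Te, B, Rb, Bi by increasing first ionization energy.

B is in period 2, group 13; Al is in period 3, group 13; Rb is in period 5, group 1; Te is in period 5, group 16; Bi is in period 6, group 15.
Across a period the outer electron is held more tightly (higher IE₁); down a group it sits in a higher shell, more shielded, and comes off more easily.
Here both period and group differ, so the two effects have to be weighed against each other.
Al > Rb: both effects reinforce here, so Al is clearly the higher of the two.
Bi > Al: the two effects oppose for this pair; the across-period effect wins (703 vs 578 kJ/mol).
B > Bi: the two effects oppose for this pair; the down-group effect wins (801 vs 703 kJ/mol).
Te > B: the two effects oppose for this pair; the across-period effect wins (869 vs 801 kJ/mol).
For reference (kJ/mol): B 801, Al 578, Rb 403, Te 869, Bi 703.
So from lowest to highest: Rb < Al < Bi < B < Te.

Rb < Al < Bi < B < Te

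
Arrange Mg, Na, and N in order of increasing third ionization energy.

N < Na < Mg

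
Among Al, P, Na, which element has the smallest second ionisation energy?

Al

The second ionization energy removes an electron from the +1 ion. For each element: Al⁺ still has 2 valence electrons; P⁺ still has 4 valence electrons; Na⁺ is the bare [Ne] core.
Core electrons are held far more tightly than valence electrons, so Na tops the IE_2 order.
Valence configurations: Al⁺ [Ne]3s², P⁺ [Ne]3s²3p².
Tabulated IE_2 (kJ/mol): Al 1817, P 1907, Na 4562.
So the second ionization energies run Al < P < Na.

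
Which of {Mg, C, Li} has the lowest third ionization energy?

The third ionization energy removes an electron from the +2 ion. For each element: Mg²⁺ is the bare [Ne] core; C²⁺ still has 2 valence electrons; Li²⁺ is already 1 electron into the core.
Breaking into a closed-shell core is much more expensive than removing a leftover valence electron — Mg and Li have the largest IE_3 here.
The numbers (kJ/mol): Mg 7733, C 4620, Li 11815.
Overall IE_3 order: C < Mg < Li.

C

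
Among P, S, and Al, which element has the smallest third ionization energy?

Al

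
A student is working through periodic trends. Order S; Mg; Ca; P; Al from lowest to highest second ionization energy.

Consider each +1 ion: S⁺ still has 5 valence electrons; Mg⁺ still has 1 valence electron; Ca⁺ still has 1 valence electron; P⁺ still has 4 valence electrons; Al⁺ still has 2 valence electrons.
All are still removing valence electrons, so compare the +1 ions as you would atoms: IE_2 generally rises across a period (higher Z_eff) and falls down a group (larger shell), subject to the usual subshell exceptions.
Valence configurations: S⁺ [Ne]3s²3p³, Mg⁺ [Ne]3s¹, Ca⁺ [Ar]4s¹, P⁺ [Ne]3s²3p², Al⁺ [Ne]3s².
Approximate IE_2 values (kJ/mol): S 2252, Mg 1451, Ca 1145, P 1907, Al 1817.
Putting it together, IE_2: Ca < Mg < Al < P < S.

Ca < Mg < Al < P < S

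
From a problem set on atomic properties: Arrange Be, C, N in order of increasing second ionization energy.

The second ionization energy removes an electron from the +1 ion. For each element: Be⁺ still has 1 valence electron; C⁺ still has 3 valence electrons; N⁺ still has 4 valence electrons.
All are still removing valence electrons, so compare the +1 ions as you would atoms: IE_2 generally rises across a period (higher Z_eff) and falls down a group (larger shell), subject to the usual subshell exceptions.
Valence configurations: Be⁺ [He]2s¹, C⁺ [He]2s²2p¹, N⁺ [He]2s²2p².
Approximate IE_2 values (kJ/mol): Be 1757, C 2353, N 2856.
Hence IE_2: Be < C < N.

Be < C < N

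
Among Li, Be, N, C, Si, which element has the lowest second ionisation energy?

Si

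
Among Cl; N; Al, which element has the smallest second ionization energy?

Al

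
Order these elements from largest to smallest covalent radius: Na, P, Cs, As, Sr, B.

Radius decreases left→right (rising Z_eff, same n) and increases top→bottom (higher n).
Neither a single period nor a single group — weigh both effects.
P > B: period and group pull opposite ways; the down-group shift dominates (111 vs 85 pm).
As > P: they share group 15; the group trend gives As the larger value.
Na > As: period and group pull opposite ways; the across-period shift dominates (155 vs 121 pm).
Sr > Na: period and group pull opposite ways; the down-group shift dominates (185 vs 155 pm).
Cs > Sr: relative to Sr, both the across-period and down-group shifts push Cs's atomic radius up.
Tabulated atomic radius (pm): B 85, Na 155, P 111, As 121, Sr 185, Cs 232.
So from largest to smallest: Cs > Sr > Na > As > P > B.

Cs > Sr > Na > As > P > B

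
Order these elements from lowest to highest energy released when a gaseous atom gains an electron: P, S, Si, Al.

Al, P, Si, S

Al is in period 3, group 13; Si is in period 3, group 14; P is in period 3, group 15; S is in period 3, group 16.
EA tends to increase across a period and decrease down a group, though the pattern is less regular than for IE or radius.
All lie in period 3; the across-period trend (electron affinity increases left to right) applies, with the exception below.
Note the exception: Si has a higher electron affinity than P, contrary to the simple trend — adding an electron to P's half-filled 3p³ is unfavourable, so Si (3p²) has the more exothermic EA.
For reference (kJ/mol): Al 42, Si 134, P 72, S 200.
So from lowest to highest: Al < P < Si < S.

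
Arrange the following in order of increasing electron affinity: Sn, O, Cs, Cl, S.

Cs < Sn < O < S < Cl

O is in period 2, group 16; S is in period 3, group 16; Cl is in period 3, group 17; Sn is in period 5, group 14; Cs is in period 6, group 1.
Electron affinity generally becomes more exothermic across a period toward the halogens and less exothermic down a group.
Here both period and group differ, so the two effects have to be weighed against each other.
Sn > Cs: relative to Cs, both the across-period and down-group shifts push Sn's electron affinity up.
O > Sn: both effects reinforce here, so O is clearly the higher of the two.
S > O: this pair runs against the simple trend — see the exception note.
Cl > S: Cl lies to the right of S in period 3, so the across-period effect alone puts Cl higher.
Note the exception: S has a higher electron affinity than O, contrary to the simple trend — the compact 2p subshell of O repels the added electron more than S's larger 3p does.
Approximate values (kJ/mol): O 141, S 200, Cl 349, Sn 107, Cs 46.
So from lowest to highest: Cs < Sn < O < S < Cl.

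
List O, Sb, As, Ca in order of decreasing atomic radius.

Ca > Sb > As > O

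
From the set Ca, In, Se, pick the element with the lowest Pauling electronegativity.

Ca

Atoms toward the upper right of the periodic table pull bonding electrons most strongly.
Here both period and group differ, so the two effects have to be weighed against each other.
In > Ca: the two effects oppose for this pair; the across-period effect wins (1.78 vs 1.00).
Se > In: both effects reinforce here, so Se is clearly the higher of the two.
Approximate values (Pauling): Ca 1.00, Se 2.55, In 1.78.
The lowest Pauling electronegativity among these belongs to Ca.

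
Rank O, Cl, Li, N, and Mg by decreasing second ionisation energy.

Li > O > N > Cl > Mg

After 1 electron has been removed, what remains? O⁺ still has 5 valence electrons; Cl⁺ still has 6 valence electrons; Li⁺ is the bare [He] core; N⁺ still has 4 valence electrons; Mg⁺ still has 1 valence electron.
Breaking into a closed-shell core is much more expensive than removing a leftover valence electron — Li has the largest IE_2 here.
Valence configurations: O⁺ [He]2s²2p³, Cl⁺ [Ne]3s²3p⁴, N⁺ [He]2s²2p², Mg⁺ [Ne]3s¹.
Tabulated IE_2 (kJ/mol): O 3388, Cl 2298, Li 7298, N 2856, Mg 1451.
Putting it together, IE_2: Mg < Cl < N < O < Li.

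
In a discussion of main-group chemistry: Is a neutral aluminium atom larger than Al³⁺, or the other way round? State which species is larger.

Forming Al³⁺ removes 3 electrons from Al. Fewer electrons for the same nuclear charge means less shielding and a higher Z_eff on the remaining electrons, and for main-group metals the entire outer shell is lost.
A cation is smaller than its parent atom: Al³⁺ < Al.

Al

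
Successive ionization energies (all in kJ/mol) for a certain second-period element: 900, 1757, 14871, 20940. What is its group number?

Group 2

Look for the largest jump between consecutive ionization energies: IE3/IE2 ≈ 8.5, far larger than any earlier ratio.
That jump marks the point where a core electron is being removed. So the atom has 2 valence electrons.
A main-group element with 2 valence electrons is in group 2.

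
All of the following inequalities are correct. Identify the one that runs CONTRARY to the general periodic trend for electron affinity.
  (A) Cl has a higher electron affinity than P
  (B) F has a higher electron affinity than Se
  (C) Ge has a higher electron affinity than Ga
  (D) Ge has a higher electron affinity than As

The general trend: electron affinity increases across a period and decreases down a group.
(A) Cl (period 3, group 17) vs P (period 3, group 15): the stated order agrees with the simple trend.
(B) F (period 2, group 17) vs Se (period 4, group 16): the stated order agrees with the simple trend.
(C) Ge (period 4, group 14) vs Ga (period 4, group 13): the stated order agrees with the simple trend.
(D) Ge (period 4, group 14) vs As (period 4, group 15): the stated order contradicts the simple trend.
The exception is (D): adding an electron to As's half-filled 4p³ is unfavourable, so Ge (4p²) has the more exothermic EA.

(D)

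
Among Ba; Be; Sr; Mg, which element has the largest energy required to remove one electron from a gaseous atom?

Be is in period 2, group 2; Mg is in period 3, group 2; Sr is in period 5, group 2; Ba is in period 6, group 2.
Across a period the outer electron is held more tightly (higher IE₁); down a group it sits in a higher shell, more shielded, and comes off more easily.
All are in group 2, so first ionization energy increases up the group.
The largest energy required to remove one electron from a gaseous atom among these belongs to Be.

Be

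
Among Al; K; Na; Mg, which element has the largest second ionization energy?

Na

After 1 electron has been removed, what remains? Al⁺ still has 2 valence electrons; K⁺ is the bare [Ar] core; Na⁺ is the bare [Ne] core; Mg⁺ still has 1 valence electron.
Pulling an electron out of a noble-gas core costs far more than removing a remaining valence electron, so K and Na sit at the high end of IE_2.
Valence configurations: Al⁺ [Ne]3s², Mg⁺ [Ne]3s¹.
Tabulated IE_2 (kJ/mol): Al 1817, K 3052, Na 4562, Mg 1451.
Overall IE_2 order: Mg < Al < K < Na.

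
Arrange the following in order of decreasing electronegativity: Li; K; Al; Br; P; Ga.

EN rises left→right (higher Z_eff, smaller atoms) and falls top→bottom (larger, more shielded atoms).
Neither a single period nor a single group — weigh both effects.
Li > K: Li sits above K in group 1, so the down-group effect alone puts Li higher.
Al > Li: the two effects oppose for this pair; the across-period effect wins (1.61 vs 0.98).
Ga > Al: this pair runs against the simple trend — see the exception note.
P > Ga: relative to Ga, both the across-period and down-group shifts push P's electronegativity up.
Br > P: period and group pull opposite ways; the across-period shift dominates (2.96 vs 2.19).
Note the exception: Ga has a higher electronegativity than Al, contrary to the simple trend — poor shielding by filled d (and f) subshells raises the heavier element's effective nuclear charge more than the simple down-group trend predicts.
For reference (Pauling): Li 0.98, Al 1.61, P 2.19, K 0.82, Ga 1.81, Br 2.96.
So from highest to lowest: Br > P > Ga > Al > Li > K.

Br > P > Ga > Al > Li > K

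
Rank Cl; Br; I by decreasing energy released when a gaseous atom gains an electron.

Cl > Br > I

Cl is in period 3, group 17; Br is in period 4, group 17; I is in period 5, group 17.
Atoms with high Z_eff and room in the valence shell (especially the halogens) have the most exothermic electron affinities.
All are in group 17, so electron affinity increases up the group.
So from highest to lowest: Cl > Br > I.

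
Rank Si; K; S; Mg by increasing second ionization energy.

Mg < Si < S < K

Consider each +1 ion: Si⁺ still has 3 valence electrons; K⁺ is the bare [Ar] core; S⁺ still has 5 valence electrons; Mg⁺ still has 1 valence electron.
Breaking into a closed-shell core is much more expensive than removing a leftover valence electron — K has the largest IE_2 here.
Valence configurations: Si⁺ [Ne]3s²3p¹, S⁺ [Ne]3s²3p³, Mg⁺ [Ne]3s¹.
Tabulated IE_2 (kJ/mol): Si 1577, K 3052, S 2252, Mg 1451.
Overall IE_2 order: Mg < Si < S < K.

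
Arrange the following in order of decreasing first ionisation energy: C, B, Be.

C > Be > B

Be is in period 2, group 2; B is in period 2, group 13; C is in period 2, group 14.
Removing the outermost electron gets harder across a period and easier down a group.
All lie in period 2; the across-period trend (first ionization energy increases left to right) applies, with the exception below.
Note the exception: Be has a higher first ionization energy than B, contrary to the simple trend — removing B's lone 2p electron is easier than breaking Be's filled 2s².
Approximate values (kJ/mol): Be 900, B 801, C 1086.
So from highest to lowest: C > Be > B.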